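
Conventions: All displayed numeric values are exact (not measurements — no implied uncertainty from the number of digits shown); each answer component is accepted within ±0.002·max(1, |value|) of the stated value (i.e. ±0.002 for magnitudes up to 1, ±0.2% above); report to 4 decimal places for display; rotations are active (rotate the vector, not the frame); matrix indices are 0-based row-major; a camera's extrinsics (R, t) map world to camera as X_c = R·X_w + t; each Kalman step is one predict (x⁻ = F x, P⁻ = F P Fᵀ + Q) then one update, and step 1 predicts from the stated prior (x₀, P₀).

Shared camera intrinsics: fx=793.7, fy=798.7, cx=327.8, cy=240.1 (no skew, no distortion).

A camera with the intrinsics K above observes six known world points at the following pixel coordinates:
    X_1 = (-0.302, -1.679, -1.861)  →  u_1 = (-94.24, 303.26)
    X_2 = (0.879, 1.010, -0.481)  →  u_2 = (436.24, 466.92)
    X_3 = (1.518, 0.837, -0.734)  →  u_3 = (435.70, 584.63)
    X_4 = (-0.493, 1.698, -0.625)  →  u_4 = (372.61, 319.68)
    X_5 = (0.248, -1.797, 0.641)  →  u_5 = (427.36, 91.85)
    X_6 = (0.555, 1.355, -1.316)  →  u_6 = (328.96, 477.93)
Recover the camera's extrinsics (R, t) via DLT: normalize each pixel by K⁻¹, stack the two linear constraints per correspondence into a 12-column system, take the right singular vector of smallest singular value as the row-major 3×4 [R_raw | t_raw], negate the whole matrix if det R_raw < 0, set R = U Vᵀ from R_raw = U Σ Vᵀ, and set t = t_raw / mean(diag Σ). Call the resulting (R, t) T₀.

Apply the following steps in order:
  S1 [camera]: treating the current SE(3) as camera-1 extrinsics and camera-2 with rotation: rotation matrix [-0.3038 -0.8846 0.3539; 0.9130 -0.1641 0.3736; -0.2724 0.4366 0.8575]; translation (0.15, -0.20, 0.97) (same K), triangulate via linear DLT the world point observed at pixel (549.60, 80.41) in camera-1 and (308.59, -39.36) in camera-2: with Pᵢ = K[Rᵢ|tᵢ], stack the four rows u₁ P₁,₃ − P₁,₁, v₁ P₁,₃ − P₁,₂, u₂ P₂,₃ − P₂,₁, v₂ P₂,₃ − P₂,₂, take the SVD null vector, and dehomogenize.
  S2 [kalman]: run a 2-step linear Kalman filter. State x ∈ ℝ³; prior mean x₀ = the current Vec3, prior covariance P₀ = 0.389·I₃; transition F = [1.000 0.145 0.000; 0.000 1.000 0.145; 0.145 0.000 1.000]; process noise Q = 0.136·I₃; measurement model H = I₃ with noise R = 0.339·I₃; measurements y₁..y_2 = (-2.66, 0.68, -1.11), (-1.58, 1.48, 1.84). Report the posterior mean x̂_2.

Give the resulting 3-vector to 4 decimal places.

source (pnp_recover): camera pose = R=[0.3524 0.3868 0.8522; 0.8119 0.3265 -0.4839; -0.4654 0.8624 -0.1990], t=(0.4100, 0.1800, 4.5701)
after S1 (triangulate): (-1.3619, 1.3115, 1.4683)
after S2 (kf_track): (-1.7186, 1.2607, 0.6850)

result = (-1.7186, 1.2607, 0.6850)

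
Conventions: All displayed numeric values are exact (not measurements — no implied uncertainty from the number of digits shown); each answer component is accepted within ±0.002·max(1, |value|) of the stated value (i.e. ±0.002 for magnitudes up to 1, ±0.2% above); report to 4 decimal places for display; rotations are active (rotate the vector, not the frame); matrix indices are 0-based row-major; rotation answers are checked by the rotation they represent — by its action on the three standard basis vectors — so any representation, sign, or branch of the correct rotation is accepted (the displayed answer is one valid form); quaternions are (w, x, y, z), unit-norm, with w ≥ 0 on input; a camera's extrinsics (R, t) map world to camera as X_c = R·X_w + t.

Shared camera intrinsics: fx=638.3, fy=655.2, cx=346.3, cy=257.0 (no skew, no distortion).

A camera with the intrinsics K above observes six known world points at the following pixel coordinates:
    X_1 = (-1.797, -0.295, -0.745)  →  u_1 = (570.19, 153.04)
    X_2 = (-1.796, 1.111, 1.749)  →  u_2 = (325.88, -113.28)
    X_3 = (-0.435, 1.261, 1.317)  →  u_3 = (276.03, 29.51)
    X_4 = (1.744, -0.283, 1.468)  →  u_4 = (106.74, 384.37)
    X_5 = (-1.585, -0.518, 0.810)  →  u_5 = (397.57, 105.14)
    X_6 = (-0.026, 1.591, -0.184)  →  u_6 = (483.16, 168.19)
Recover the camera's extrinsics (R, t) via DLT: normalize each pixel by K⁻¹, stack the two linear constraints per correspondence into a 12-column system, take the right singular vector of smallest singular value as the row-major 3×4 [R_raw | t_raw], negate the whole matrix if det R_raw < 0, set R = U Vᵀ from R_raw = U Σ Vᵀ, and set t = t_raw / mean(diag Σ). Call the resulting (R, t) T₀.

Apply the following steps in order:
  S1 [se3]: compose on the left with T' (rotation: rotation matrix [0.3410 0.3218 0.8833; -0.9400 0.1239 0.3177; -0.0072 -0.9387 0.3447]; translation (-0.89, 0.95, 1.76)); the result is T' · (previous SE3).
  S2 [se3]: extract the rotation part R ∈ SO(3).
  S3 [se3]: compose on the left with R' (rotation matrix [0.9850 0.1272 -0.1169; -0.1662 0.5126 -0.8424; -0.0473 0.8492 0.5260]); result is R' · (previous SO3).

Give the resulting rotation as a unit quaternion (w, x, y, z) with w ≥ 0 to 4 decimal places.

source (pnp_recover): camera pose = R=[-0.4902 0.0579 -0.8697; 0.7968 -0.3746 -0.4741; -0.3532 -0.9254 0.1374], t=(0.4299, 0.0900, 4.7297)
after S1 (compose_se3): R=[-0.2227 -0.9182 -0.3277; 0.4473 -0.3949 0.8025; -0.8662 0.0322 0.4986], t=(3.4632, 2.0598, 3.3028)
after S2 (rot_of_se3): [-0.2227 -0.9182 -0.3277; 0.4473 -0.3949 0.8025; -0.8662 0.0322 0.4986]
after S3 (compose_so3): [-0.0612 -0.9584 -0.2790; 0.9960 -0.0769 0.0457; -0.0653 -0.2750 0.9592]

rotation (quat) = (0.6747, -0.1189, -0.0792, 0.7241)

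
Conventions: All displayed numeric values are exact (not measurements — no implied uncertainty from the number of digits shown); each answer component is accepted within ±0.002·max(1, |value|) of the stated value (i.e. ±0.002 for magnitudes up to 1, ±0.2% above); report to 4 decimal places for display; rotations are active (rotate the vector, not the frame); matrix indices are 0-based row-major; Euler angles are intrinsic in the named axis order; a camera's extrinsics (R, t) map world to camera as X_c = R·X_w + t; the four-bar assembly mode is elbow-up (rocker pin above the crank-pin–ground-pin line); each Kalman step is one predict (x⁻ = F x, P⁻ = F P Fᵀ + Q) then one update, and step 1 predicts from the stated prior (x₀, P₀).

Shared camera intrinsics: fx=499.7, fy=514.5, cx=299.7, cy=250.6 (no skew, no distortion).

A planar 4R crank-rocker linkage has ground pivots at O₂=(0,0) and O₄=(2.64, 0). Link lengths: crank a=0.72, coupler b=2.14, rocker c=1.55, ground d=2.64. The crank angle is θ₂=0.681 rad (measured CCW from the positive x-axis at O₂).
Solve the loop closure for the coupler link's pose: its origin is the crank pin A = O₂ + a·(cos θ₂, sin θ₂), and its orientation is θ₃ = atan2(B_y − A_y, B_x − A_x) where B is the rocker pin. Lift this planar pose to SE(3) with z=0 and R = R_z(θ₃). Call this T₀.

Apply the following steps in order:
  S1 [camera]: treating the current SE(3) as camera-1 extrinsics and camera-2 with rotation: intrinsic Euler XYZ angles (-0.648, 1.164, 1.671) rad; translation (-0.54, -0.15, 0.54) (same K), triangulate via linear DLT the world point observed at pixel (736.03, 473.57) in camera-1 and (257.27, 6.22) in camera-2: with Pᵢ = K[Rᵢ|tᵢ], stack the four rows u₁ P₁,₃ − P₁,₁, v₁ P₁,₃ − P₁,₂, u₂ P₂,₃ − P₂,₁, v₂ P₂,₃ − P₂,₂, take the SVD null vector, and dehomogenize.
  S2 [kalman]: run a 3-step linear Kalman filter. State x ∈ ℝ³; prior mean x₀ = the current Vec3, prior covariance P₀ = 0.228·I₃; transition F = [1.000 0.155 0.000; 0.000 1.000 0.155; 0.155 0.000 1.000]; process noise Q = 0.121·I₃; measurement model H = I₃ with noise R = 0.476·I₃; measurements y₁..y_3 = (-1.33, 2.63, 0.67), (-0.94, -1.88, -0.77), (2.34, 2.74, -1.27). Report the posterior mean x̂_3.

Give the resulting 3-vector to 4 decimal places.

source (fourbar_fk): coupler pose = R=[0.8635 -0.5043 0.0000; 0.5043 0.8635 0.0000; 0.0000 0.0000 1.0000], t=(0.5594, 0.4533, 0.0000)
after S1 (triangulate): (-0.2737, -0.1391, 0.4503)
after S2 (kf_track): (0.5036, 1.0755, -0.4715)

result = (0.5036, 1.0755, -0.4715)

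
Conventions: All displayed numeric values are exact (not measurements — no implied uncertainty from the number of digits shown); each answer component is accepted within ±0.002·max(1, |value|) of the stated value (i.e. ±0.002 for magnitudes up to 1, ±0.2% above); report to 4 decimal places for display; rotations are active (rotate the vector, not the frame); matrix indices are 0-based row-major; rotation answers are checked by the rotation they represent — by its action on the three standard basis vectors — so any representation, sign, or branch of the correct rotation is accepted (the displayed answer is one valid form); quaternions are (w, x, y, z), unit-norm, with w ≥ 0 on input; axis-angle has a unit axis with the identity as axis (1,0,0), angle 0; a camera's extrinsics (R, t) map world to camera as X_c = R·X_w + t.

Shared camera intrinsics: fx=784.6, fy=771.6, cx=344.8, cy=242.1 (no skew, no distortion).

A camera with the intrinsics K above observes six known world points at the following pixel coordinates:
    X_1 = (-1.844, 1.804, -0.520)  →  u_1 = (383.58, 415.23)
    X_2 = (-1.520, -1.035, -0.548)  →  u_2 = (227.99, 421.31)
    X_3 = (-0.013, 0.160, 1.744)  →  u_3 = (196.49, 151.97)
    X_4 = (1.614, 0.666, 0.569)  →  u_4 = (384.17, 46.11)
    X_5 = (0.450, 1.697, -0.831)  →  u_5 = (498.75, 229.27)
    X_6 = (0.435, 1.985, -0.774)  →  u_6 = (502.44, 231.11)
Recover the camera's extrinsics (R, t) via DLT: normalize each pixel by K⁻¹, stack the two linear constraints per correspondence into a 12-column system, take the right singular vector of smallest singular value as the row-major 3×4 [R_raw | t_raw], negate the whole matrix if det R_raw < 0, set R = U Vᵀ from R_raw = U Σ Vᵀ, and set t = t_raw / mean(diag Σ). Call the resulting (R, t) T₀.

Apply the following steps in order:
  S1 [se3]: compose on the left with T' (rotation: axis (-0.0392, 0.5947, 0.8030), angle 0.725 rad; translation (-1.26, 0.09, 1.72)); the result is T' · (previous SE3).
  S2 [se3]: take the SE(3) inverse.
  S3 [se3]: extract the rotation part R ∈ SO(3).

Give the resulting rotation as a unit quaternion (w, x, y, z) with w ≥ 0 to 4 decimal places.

source (pnp_recover): camera pose = R=[0.3946 0.4932 -0.7753; -0.9085 0.0833 -0.4095; -0.1374 0.8659 0.4809], t=(-0.1602, -0.1999, 6.6320)
after S1 (compose_se3): R=[0.7316 0.6591 -0.1743; -0.5731 0.4560 -0.6809; -0.3694 0.5980 0.7113], t=(1.2906, 0.8072, 7.8051)
after S2 (invert_se3): R=[0.7316 -0.5731 -0.3694; 0.6591 0.4560 0.5980; -0.1743 -0.6809 0.7113], t=(2.4014, -5.8862, -4.7774)
after S3 (rot_of_se3): [0.7316 -0.5731 -0.3694; 0.6591 0.4560 0.5980; -0.1743 -0.6809 0.7113]

rotation (quat) = (0.8513, -0.3756, -0.0573, 0.3619)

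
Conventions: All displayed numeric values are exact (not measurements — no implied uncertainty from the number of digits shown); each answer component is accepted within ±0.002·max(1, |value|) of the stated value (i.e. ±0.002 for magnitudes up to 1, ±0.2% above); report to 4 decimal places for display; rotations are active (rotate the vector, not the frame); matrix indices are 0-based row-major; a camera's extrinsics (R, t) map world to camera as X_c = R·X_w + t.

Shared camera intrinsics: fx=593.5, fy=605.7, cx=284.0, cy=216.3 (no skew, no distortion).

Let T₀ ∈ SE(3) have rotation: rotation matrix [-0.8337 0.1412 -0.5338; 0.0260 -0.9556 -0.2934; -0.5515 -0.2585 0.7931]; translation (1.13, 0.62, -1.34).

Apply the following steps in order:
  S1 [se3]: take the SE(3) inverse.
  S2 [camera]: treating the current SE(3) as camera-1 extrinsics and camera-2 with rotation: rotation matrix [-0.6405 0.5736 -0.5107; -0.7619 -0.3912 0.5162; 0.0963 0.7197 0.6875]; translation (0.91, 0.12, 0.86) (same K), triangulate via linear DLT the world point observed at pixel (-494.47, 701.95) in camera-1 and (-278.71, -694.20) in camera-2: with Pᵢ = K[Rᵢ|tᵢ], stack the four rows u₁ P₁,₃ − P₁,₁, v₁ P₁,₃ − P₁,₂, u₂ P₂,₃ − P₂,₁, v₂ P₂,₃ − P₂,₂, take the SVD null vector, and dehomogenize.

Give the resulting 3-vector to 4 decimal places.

after S1 (invert_se3): R=[-0.8337 0.0260 -0.5515; 0.1412 -0.9556 -0.2585; -0.5338 -0.2934 0.7931], t=(0.1870, 0.0865, 1.8478)
after S2 (triangulate): (1.8617, -0.5691, 0.0834)

result = (1.8617, -0.5691, 0.0834)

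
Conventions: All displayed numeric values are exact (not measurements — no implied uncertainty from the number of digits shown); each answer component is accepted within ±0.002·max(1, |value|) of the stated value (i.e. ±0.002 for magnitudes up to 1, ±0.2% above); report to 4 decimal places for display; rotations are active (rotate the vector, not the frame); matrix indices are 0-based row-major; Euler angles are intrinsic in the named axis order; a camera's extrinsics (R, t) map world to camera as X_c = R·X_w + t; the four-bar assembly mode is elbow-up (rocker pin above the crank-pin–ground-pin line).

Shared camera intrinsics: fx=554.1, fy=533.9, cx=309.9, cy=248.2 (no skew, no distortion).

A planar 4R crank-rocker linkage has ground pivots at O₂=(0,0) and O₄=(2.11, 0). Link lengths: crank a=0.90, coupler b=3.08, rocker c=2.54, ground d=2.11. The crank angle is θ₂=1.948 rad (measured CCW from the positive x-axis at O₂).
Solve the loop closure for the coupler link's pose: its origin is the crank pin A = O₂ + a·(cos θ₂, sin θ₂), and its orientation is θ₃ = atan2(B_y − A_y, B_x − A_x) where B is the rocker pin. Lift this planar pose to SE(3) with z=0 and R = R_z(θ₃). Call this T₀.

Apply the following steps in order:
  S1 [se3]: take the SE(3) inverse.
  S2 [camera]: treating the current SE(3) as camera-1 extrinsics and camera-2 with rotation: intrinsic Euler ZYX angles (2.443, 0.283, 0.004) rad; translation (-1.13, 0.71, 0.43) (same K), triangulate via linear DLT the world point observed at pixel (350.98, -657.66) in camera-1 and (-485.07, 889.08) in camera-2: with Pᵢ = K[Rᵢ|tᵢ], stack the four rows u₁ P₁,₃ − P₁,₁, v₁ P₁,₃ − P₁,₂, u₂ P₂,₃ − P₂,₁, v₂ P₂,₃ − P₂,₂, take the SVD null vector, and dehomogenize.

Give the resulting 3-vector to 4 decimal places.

result = (0.4048, -0.1765, 0.7375)

source (fourbar_fk): coupler pose = R=[0.8339 -0.5520 0.0000; 0.5520 0.8339 0.0000; 0.0000 0.0000 1.0000], t=(-0.3315, 0.8367, 0.0000)
after S1 (invert_se3): R=[0.8339 0.5520 0.0000; -0.5520 0.8339 0.0000; 0.0000 0.0000 1.0000], t=(-0.1854, -0.8807, 0.0000)
after S2 (triangulate): (0.4048, -0.1765, 0.7375)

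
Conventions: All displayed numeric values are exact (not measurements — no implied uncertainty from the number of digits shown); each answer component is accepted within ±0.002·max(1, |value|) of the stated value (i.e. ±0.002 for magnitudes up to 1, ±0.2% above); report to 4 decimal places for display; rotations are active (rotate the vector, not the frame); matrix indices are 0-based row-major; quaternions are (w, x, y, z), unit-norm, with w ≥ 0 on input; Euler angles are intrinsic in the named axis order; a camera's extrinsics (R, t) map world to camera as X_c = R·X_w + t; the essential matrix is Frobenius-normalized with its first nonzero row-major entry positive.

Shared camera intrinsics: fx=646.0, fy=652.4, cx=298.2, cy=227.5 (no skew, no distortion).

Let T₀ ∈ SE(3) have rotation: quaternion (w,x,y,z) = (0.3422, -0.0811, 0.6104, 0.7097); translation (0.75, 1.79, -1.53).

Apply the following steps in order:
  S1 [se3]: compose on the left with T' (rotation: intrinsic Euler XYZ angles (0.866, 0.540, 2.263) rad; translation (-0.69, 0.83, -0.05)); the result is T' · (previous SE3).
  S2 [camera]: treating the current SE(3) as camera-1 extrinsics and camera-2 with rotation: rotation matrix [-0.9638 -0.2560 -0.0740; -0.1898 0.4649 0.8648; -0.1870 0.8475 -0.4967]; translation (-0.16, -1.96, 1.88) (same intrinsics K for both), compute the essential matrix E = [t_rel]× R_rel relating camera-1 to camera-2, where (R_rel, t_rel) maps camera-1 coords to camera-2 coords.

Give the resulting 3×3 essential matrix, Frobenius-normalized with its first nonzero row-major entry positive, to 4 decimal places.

matrix = [0.0836 -0.6602 0.2379; 0.0427 -0.2295 -0.6315; 0.0110 -0.0519 -0.2108]

after S1 (compose_se3): R=[-0.1173 0.7506 -0.6502; -0.1156 -0.6606 -0.7418; -0.9863 -0.0119 0.1643], t=(-3.0691, 0.7364, -0.7122)
after S2 (essential): [0.0836 -0.6602 0.2379; 0.0427 -0.2295 -0.6315; 0.0110 -0.0519 -0.2108]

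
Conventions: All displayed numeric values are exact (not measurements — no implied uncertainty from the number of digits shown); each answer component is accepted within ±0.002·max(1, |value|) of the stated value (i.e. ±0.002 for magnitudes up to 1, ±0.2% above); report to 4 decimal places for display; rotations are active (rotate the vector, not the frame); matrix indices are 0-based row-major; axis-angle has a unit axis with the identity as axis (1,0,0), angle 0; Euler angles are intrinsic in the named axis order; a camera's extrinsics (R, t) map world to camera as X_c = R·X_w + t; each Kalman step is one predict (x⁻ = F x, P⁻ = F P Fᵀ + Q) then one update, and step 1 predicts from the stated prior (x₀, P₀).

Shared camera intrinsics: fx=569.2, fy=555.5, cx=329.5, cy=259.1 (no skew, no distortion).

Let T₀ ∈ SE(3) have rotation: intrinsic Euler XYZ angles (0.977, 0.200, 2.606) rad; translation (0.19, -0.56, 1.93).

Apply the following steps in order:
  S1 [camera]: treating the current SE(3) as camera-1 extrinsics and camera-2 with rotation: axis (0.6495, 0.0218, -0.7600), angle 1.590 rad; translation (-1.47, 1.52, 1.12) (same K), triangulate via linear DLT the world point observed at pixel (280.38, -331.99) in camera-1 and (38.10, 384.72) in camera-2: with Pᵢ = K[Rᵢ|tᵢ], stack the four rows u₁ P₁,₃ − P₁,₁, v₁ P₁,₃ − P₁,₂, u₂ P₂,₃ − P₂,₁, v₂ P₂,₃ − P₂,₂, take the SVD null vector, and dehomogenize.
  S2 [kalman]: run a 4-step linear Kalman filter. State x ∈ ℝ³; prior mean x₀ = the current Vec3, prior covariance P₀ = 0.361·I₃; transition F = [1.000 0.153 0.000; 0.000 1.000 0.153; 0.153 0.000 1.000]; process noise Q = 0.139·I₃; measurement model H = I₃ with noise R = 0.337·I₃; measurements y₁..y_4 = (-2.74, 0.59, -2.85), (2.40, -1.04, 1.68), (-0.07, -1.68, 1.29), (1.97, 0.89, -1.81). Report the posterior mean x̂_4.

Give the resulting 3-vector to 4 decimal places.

result = (0.9476, 0.0235, -0.3859)

after S1 (triangulate): (0.1297, 1.0214, 1.2832)
after S2 (kf_track): (0.9476, 0.0235, -0.3859)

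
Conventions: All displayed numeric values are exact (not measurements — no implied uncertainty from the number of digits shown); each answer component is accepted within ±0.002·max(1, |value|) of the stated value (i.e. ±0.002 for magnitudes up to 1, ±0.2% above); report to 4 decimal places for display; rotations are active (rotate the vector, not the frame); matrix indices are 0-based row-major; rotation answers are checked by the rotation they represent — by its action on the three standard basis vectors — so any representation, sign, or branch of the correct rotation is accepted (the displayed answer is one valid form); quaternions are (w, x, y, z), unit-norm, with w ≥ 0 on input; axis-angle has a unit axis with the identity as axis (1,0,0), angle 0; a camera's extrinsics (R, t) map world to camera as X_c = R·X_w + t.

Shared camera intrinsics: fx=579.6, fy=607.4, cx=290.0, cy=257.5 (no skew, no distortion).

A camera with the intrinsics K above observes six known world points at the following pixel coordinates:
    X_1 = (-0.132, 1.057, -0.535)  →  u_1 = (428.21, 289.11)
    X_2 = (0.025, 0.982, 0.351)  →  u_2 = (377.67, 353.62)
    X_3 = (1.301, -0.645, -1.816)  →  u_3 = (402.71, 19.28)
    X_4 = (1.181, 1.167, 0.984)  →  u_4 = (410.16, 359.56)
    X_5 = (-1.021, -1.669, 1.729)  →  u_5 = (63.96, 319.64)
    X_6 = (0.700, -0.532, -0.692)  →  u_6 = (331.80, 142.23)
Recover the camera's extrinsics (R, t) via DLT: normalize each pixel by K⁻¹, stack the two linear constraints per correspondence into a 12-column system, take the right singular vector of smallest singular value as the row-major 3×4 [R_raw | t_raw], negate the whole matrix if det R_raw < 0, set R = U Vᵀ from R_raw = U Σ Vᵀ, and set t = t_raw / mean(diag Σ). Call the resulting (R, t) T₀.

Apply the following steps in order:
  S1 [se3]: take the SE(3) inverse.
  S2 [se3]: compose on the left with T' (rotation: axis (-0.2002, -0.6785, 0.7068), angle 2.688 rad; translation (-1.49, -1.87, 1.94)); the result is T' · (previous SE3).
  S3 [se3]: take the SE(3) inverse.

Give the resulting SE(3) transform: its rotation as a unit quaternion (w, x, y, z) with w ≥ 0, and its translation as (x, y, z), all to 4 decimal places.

source (pnp_recover): camera pose = R=[0.5475 0.7494 -0.3724; -0.2906 0.5876 0.7552; 0.7847 -0.3052 0.5395], t=(0.1600, -0.0200, 5.2399)
after S1 (invert_se3): R=[0.5475 -0.2906 0.7847; 0.7494 0.5876 -0.3052; -0.3724 0.7552 0.5395], t=(-4.2052, 1.4912, -2.7523)
after S2 (compose_se3): R=[-0.2785 -0.2187 -0.9352; 0.5987 -0.8009 0.0090; -0.7510 -0.5574 0.3540], t=(3.4505, -2.0291, 0.1940)
after S3 (invert_se3): R=[-0.2785 0.5987 -0.7510; -0.2187 -0.8009 -0.5574; -0.9352 0.0090 0.3540], t=(2.3215, -0.7622, 3.1765)

rotation (quat) = (0.2620, 0.5405, 0.1758, -0.7800), translation = (2.3215, -0.7622, 3.1765)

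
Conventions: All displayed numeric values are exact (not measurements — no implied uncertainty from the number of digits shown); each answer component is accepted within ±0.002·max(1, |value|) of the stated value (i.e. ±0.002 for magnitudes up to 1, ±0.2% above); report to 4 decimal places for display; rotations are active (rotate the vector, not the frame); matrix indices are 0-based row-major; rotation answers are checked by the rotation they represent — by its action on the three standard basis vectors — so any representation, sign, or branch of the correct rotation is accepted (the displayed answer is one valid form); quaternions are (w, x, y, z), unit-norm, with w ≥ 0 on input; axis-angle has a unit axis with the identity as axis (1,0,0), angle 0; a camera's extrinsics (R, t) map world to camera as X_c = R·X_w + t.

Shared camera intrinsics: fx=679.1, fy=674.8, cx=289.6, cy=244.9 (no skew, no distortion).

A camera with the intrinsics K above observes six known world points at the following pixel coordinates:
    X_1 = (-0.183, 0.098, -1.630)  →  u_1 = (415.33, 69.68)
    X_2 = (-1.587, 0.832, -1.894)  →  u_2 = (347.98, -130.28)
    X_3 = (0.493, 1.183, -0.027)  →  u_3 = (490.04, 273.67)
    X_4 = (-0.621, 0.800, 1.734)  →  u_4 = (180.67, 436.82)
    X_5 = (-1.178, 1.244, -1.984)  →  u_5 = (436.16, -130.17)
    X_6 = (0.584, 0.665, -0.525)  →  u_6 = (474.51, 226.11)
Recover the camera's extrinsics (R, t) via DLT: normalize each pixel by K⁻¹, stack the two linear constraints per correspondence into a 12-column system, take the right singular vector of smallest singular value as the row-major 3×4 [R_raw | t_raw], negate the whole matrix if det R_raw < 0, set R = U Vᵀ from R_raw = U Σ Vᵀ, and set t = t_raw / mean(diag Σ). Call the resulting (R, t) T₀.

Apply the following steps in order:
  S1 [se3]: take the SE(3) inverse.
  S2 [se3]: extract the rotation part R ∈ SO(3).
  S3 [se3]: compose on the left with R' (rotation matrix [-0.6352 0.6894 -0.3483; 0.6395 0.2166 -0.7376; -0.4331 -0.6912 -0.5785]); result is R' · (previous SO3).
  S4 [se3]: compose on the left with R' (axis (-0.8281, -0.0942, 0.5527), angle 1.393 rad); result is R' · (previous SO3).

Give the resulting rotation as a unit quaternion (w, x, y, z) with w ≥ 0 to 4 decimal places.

source (pnp_recover): camera pose = R=[0.7676 0.4354 -0.4703; 0.5549 -0.0843 0.8276; 0.3207 -0.8963 -0.3064], t=(0.3500, 0.0301, 5.1502)
after S1 (invert_se3): R=[0.7676 0.5549 0.3207; 0.4354 -0.0843 -0.8963; -0.4703 0.8276 -0.3064], t=(-1.9372, 4.4660, 1.7175)
after S2 (rot_of_se3): [0.7676 0.5549 0.3207; 0.4354 -0.0843 -0.8963; -0.4703 0.8276 -0.3064]
after S3 (compose_so3): [-0.0236 -0.6988 -0.7149; 0.9321 -0.2739 0.2370; -0.3614 -0.6608 0.6578]
after S4 (compose_so3): [-0.2950 -0.0764 -0.9524; -0.1218 -0.9857 0.1168; -0.9477 0.1505 0.2815]

rotation (quat) = (0.0142, 0.5935, -0.0835, -0.8003)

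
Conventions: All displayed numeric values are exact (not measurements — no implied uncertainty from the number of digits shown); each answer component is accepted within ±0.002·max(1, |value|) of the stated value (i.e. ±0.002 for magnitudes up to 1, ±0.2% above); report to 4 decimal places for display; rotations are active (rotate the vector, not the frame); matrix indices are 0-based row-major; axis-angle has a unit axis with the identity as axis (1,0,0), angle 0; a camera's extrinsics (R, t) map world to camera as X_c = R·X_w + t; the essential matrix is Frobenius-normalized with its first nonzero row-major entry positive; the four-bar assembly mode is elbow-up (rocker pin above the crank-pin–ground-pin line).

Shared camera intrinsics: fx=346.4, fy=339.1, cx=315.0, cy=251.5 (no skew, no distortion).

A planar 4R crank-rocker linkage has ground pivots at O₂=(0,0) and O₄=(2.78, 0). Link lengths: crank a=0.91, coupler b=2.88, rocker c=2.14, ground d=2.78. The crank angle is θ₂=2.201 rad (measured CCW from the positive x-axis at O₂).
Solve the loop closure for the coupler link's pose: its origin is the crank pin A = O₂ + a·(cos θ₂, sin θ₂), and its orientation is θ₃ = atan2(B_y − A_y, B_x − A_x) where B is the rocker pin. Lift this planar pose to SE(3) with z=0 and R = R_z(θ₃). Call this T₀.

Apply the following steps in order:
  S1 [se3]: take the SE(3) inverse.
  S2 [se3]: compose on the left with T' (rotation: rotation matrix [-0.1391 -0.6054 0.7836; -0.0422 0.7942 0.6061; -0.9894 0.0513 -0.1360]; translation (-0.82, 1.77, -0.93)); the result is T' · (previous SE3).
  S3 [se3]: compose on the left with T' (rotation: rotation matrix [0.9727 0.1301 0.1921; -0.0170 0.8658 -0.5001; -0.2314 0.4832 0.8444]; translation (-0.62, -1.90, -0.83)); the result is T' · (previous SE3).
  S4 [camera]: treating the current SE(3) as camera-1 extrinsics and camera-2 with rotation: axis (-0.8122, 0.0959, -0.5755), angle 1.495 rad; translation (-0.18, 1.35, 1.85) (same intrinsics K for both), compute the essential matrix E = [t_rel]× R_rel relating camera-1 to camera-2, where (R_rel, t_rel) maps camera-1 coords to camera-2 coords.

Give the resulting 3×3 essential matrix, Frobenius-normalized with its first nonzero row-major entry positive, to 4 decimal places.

matrix = [0.2203 -0.4197 -0.5151; 0.1093 0.2550 -0.2757; -0.1119 -0.5086 0.2930]

source (fourbar_fk): coupler pose = R=[0.8967 -0.4427 0.0000; 0.4427 0.8967 0.0000; 0.0000 0.0000 1.0000], t=(-0.5363, 0.7352, 0.0000)
after S1 (invert_se3): R=[0.8967 0.4427 0.0000; -0.4427 0.8967 0.0000; 0.0000 0.0000 1.0000], t=(0.1554, -0.8966, 0.0000)
after S2 (compose_se3): R=[0.1433 -0.6045 0.7836; -0.3894 0.6935 0.6061; -0.9098 -0.3920 -0.1360], t=(-0.2988, 1.0513, -1.1297)
after S3 (compose_se3): R=[-0.0861 -0.5731 0.8150; 0.1154 0.8068 0.5795; -0.9896 0.1439 -0.0033], t=(-0.9909, -0.4197, -1.2068)
after S4 (essential): [0.2203 -0.4197 -0.5151; 0.1093 0.2550 -0.2757; -0.1119 -0.5086 0.2930]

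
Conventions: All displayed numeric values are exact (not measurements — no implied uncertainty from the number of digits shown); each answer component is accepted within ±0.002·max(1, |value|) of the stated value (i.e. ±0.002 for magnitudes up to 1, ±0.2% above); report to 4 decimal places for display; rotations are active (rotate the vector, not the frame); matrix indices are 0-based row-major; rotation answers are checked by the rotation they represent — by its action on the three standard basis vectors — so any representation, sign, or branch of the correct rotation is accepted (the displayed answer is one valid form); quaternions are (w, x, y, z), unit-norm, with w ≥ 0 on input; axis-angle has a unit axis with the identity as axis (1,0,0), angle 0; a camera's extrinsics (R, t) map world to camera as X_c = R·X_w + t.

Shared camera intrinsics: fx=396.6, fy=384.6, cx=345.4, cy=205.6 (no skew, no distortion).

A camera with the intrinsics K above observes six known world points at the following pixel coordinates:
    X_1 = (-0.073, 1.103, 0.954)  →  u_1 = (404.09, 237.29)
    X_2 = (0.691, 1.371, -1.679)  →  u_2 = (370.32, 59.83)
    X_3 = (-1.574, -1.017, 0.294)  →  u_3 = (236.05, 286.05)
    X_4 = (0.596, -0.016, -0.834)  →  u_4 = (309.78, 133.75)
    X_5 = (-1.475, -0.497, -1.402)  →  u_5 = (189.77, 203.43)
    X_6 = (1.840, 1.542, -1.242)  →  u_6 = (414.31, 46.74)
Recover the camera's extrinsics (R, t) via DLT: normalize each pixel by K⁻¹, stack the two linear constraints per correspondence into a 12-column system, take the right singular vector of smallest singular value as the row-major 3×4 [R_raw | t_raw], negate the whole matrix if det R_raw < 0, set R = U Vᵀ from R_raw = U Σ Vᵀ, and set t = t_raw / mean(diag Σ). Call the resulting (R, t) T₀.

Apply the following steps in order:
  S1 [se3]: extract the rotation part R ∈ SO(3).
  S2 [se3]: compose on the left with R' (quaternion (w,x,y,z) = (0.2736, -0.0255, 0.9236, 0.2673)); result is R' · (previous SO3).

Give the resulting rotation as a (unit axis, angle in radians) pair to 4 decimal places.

rotation (axis_angle) = ((-0.7087, 0.5182, 0.4788), 2.3238)

source (pnp_recover): camera pose = R=[0.3287 0.8501 0.4114; -0.7170 -0.0588 0.6946; 0.6147 -0.5233 0.5902], t=(-0.3900, -0.1400, 6.2497)
after S1 (rot_of_se3): [0.3287 0.8501 0.4114; -0.7170 -0.0588 0.6946; 0.6147 -0.5233 0.5902]
after S2 (compose_so3): [0.1618 -0.9677 -0.1933; -0.2690 -0.2317 0.9349; -0.9495 -0.0993 -0.2978]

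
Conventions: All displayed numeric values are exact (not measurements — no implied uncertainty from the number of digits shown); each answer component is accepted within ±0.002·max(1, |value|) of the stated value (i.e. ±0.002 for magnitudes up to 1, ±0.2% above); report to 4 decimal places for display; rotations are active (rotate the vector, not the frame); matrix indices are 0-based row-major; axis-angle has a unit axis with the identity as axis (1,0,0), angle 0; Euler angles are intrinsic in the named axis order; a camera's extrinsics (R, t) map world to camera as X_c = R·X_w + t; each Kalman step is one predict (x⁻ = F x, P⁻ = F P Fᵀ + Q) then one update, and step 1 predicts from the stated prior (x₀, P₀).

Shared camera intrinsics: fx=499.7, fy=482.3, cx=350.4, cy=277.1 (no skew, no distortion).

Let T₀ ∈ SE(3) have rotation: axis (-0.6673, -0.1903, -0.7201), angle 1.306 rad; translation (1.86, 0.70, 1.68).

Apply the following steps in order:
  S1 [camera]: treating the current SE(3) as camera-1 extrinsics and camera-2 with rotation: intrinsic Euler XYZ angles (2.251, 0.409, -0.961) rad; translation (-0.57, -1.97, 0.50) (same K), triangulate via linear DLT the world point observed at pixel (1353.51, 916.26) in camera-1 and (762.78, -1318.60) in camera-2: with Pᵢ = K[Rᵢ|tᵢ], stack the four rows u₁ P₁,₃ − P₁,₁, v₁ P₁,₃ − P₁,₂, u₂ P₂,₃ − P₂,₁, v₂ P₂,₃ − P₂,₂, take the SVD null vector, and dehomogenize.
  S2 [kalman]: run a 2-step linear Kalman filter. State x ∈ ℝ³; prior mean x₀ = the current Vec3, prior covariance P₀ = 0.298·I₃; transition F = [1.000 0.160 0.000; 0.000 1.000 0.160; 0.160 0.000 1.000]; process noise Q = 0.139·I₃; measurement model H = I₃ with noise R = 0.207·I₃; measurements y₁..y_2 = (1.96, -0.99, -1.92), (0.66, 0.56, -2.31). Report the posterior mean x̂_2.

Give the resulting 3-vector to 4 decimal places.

result = (0.8686, 0.1214, -1.6645)

after S1 (triangulate): (-0.2059, 1.3551, 1.0101)
after S2 (kf_track): (0.8686, 0.1214, -1.6645)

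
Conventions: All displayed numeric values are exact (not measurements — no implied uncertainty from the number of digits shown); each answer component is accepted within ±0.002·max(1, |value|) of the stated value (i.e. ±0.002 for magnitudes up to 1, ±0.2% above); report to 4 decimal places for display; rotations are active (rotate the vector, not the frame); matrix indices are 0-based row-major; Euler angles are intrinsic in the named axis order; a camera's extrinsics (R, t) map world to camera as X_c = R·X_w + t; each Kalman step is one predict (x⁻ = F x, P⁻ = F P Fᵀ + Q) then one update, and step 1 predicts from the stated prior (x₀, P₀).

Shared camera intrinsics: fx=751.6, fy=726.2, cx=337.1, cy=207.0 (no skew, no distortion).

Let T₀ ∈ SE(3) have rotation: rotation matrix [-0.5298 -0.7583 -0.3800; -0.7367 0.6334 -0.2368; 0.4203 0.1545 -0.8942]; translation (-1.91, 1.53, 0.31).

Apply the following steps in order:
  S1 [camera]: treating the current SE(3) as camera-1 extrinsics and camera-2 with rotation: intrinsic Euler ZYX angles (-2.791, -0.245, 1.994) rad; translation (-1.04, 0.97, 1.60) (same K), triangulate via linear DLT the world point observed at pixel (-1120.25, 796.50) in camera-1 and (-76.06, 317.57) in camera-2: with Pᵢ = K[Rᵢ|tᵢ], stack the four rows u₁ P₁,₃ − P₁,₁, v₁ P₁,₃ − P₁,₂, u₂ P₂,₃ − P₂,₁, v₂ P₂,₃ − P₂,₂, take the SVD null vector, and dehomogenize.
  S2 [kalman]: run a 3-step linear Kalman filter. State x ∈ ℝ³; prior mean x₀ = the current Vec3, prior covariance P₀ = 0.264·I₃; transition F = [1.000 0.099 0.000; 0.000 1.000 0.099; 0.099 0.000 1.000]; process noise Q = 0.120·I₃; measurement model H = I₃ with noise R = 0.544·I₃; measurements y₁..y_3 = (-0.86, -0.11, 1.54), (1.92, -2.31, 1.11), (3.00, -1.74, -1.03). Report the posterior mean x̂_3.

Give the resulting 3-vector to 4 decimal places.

after S1 (triangulate): (1.6571, 1.7449, -0.7744)
after S2 (kf_track): (1.7890, -0.8001, 0.0351)

result = (1.7890, -0.8001, 0.0351)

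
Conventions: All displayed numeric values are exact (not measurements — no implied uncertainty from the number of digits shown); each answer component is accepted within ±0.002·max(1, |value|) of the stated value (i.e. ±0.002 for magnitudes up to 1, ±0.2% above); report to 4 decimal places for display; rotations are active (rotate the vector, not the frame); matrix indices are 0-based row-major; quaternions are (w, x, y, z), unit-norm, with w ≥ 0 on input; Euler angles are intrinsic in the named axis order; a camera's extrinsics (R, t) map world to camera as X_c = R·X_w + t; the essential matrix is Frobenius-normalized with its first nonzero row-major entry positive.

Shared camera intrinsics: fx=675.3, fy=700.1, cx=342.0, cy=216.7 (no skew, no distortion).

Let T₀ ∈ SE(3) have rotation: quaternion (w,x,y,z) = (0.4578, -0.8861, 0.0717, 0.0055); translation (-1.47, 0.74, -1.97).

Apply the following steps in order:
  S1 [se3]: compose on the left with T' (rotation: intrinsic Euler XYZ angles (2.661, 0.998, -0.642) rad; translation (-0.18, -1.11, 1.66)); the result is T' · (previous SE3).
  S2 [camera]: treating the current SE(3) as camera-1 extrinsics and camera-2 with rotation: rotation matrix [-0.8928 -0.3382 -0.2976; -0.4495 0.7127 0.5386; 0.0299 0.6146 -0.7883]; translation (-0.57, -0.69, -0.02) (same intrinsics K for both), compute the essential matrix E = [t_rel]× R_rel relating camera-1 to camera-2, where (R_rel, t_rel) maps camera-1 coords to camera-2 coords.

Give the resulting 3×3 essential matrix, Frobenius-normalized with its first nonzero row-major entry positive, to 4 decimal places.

after S1 (compose_se3): R=[0.3266 -0.9237 -0.2002; 0.9106 0.3643 -0.1952; 0.2533 -0.1185 0.9601], t=(-2.2335, -2.2077, 2.7406)
after S2 (essential): [0.5415 -0.1634 0.3964; -0.0343 -0.2253 -0.2785; 0.1872 -0.4959 -0.3354]

matrix = [0.5415 -0.1634 0.3964; -0.0343 -0.2253 -0.2785; 0.1872 -0.4959 -0.3354]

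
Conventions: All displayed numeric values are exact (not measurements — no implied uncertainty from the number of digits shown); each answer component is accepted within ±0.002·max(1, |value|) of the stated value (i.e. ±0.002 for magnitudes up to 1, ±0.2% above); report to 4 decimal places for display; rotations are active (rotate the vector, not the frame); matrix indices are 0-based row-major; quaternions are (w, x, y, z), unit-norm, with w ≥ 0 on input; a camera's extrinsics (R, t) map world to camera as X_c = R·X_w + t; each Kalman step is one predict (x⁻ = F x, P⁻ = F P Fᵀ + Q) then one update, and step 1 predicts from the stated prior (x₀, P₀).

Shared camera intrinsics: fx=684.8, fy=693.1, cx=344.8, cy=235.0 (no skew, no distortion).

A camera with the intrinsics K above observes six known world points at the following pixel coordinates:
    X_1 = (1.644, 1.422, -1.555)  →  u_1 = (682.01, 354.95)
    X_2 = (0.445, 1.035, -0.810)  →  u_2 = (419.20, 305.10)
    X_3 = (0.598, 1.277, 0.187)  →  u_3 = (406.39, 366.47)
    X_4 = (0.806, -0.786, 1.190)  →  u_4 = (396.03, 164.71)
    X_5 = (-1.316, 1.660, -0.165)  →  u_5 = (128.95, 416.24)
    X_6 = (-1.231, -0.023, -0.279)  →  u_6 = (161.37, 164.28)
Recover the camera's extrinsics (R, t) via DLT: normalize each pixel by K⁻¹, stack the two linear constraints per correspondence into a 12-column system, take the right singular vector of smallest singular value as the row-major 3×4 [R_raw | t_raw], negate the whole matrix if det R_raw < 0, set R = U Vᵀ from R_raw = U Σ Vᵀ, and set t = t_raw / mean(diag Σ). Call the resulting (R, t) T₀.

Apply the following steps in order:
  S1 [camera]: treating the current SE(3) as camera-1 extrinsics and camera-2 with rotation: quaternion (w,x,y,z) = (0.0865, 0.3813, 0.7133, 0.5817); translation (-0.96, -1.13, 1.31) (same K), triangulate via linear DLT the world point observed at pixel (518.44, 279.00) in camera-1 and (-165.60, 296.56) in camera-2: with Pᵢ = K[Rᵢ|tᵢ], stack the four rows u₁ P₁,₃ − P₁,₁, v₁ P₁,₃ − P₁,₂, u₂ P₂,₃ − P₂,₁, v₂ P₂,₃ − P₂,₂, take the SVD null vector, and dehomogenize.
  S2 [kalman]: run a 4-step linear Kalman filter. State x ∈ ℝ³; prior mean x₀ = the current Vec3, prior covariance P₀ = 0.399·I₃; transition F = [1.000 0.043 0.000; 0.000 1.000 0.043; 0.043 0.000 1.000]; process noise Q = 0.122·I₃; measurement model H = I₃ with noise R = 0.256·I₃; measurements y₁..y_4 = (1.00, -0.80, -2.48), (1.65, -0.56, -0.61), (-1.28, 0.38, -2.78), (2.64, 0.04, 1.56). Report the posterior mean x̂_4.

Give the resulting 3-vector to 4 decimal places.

source (pnp_recover): camera pose = R=[0.9884 0.0047 -0.1521; 0.0424 0.9513 0.3053; 0.1461 -0.3082 0.9400], t=(-0.1101, -0.3300, 5.2304)
after S1 (triangulate): (1.6085, 0.5373, 0.3546)
after S2 (kf_track): (1.3563, -0.0326, -0.1580)

result = (1.3563, -0.0326, -0.1580)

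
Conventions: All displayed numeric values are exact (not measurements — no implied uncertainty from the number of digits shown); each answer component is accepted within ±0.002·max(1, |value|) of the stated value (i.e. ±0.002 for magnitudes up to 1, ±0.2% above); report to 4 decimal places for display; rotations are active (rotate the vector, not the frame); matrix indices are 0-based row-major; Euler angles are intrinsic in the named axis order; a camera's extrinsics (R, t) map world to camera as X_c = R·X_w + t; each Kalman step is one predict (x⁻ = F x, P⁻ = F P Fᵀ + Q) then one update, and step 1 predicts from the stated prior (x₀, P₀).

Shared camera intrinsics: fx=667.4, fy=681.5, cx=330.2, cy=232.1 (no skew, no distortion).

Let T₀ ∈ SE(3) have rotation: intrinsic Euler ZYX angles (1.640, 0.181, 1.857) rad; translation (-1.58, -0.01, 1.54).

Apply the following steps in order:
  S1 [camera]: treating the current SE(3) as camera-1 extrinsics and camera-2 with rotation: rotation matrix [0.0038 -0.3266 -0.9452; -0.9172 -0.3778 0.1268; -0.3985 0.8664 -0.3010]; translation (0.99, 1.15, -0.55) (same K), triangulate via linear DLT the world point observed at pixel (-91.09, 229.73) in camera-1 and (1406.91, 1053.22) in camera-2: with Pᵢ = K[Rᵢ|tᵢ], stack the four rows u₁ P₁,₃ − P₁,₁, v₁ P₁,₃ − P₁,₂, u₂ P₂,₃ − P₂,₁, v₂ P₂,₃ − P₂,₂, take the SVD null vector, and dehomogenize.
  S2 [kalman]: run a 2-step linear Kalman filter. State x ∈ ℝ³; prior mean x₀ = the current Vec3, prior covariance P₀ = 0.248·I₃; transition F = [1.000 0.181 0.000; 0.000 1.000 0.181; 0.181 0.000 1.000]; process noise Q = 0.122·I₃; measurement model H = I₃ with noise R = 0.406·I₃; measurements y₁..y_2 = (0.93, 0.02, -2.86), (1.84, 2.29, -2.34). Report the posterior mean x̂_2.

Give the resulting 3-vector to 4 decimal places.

result = (1.1066, 1.1559, -1.8133)

after S1 (triangulate): (-0.2165, 1.1533, -0.5469)
after S2 (kf_track): (1.1066, 1.1559, -1.8133)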